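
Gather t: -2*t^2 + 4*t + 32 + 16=-2*t^2 + 4*t + 48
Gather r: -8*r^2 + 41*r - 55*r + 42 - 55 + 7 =-8*r^2 - 14*r - 6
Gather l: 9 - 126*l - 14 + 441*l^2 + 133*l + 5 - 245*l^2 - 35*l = 196*l^2 - 28*l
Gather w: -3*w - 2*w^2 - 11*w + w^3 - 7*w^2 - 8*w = w^3 - 9*w^2 - 22*w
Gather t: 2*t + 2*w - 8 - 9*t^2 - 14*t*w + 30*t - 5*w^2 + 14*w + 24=-9*t^2 + t*(32 - 14*w) - 5*w^2 + 16*w + 16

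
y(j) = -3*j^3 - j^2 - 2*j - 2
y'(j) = -9*j^2 - 2*j - 2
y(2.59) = -66.01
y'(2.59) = -67.55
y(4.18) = -246.94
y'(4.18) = -167.61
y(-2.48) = 42.57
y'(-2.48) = -52.39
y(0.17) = -2.38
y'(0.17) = -2.60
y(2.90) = -89.38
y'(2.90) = -83.49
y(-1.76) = 14.78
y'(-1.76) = -26.36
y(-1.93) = 19.70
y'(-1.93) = -31.66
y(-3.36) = 107.23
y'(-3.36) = -96.89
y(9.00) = -2288.00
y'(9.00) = -749.00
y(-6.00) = 622.00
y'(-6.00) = -314.00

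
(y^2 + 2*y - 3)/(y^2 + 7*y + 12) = (y - 1)/(y + 4)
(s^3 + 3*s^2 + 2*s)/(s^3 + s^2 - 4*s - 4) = s/(s - 2)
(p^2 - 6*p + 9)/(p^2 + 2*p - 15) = (p - 3)/(p + 5)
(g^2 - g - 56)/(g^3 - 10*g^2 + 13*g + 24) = (g + 7)/(g^2 - 2*g - 3)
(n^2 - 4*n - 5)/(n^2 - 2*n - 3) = (n - 5)/(n - 3)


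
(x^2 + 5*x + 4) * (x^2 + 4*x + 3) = x^4 + 9*x^3 + 27*x^2 + 31*x + 12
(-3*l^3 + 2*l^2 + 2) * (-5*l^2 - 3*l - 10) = 15*l^5 - l^4 + 24*l^3 - 30*l^2 - 6*l - 20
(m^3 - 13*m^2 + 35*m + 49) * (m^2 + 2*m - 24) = m^5 - 11*m^4 - 15*m^3 + 431*m^2 - 742*m - 1176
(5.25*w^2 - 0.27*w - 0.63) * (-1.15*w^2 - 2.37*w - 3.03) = -6.0375*w^4 - 12.132*w^3 - 14.5431*w^2 + 2.3112*w + 1.9089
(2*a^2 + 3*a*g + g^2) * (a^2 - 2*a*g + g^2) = 2*a^4 - a^3*g - 3*a^2*g^2 + a*g^3 + g^4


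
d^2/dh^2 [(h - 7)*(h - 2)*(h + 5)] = 6*h - 8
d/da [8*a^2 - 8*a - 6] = 16*a - 8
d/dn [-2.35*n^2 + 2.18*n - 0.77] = 2.18 - 4.7*n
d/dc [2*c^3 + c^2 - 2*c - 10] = 6*c^2 + 2*c - 2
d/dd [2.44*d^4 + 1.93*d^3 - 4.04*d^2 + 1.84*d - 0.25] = 9.76*d^3 + 5.79*d^2 - 8.08*d + 1.84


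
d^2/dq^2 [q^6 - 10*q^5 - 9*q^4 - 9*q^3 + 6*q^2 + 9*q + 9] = 30*q^4 - 200*q^3 - 108*q^2 - 54*q + 12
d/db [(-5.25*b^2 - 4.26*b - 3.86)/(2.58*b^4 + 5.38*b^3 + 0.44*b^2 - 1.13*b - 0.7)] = (27.09*b^5 + 61.2174*b^4 + 85.6728*b^3 + 70.1073*b^2 + 10.7468*b - 1.3798)/(6.6564*b^8 + 27.7608*b^7 + 31.2148*b^6 - 1.0964*b^5 - 15.5772*b^4 - 8.5264*b^3 + 0.6609*b^2 + 1.582*b + 0.49)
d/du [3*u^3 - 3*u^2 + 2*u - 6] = 9*u^2 - 6*u + 2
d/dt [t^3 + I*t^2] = t*(3*t + 2*I)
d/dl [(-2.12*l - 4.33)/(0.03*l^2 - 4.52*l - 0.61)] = (0.0636*l^2 + 0.2598*l - 18.2784)/(0.0009*l^4 - 0.2712*l^3 + 20.3938*l^2 + 5.5144*l + 0.3721)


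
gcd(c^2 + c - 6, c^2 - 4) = c - 2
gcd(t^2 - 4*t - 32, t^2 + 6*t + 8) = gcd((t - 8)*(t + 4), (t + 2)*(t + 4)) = t + 4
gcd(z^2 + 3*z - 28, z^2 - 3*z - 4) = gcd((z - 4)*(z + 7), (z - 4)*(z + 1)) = z - 4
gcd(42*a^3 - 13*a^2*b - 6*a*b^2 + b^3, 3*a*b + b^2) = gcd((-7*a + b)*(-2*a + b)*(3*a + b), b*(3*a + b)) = 3*a + b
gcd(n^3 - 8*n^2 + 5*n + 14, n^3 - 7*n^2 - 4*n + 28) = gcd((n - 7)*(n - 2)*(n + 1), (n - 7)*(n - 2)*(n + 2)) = n^2 - 9*n + 14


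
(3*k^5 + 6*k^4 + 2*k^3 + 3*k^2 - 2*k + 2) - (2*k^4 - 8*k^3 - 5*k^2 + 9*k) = 3*k^5 + 4*k^4 + 10*k^3 + 8*k^2 - 11*k + 2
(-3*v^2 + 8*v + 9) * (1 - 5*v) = 15*v^3 - 43*v^2 - 37*v + 9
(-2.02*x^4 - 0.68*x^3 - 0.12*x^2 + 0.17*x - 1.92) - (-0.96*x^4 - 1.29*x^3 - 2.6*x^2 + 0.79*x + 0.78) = -1.06*x^4 + 0.61*x^3 + 2.48*x^2 - 0.62*x - 2.7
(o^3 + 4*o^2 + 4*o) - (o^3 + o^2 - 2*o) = 3*o^2 + 6*o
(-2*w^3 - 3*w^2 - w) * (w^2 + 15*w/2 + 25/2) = -2*w^5 - 18*w^4 - 97*w^3/2 - 45*w^2 - 25*w/2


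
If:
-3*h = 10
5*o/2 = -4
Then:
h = -10/3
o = -8/5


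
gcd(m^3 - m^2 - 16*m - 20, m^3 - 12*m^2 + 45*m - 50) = m - 5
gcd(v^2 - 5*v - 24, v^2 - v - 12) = v + 3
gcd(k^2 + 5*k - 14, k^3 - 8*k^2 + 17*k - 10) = k - 2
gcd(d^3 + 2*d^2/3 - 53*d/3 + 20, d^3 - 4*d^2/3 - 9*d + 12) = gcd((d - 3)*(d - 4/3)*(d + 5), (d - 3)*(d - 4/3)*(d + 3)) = d^2 - 13*d/3 + 4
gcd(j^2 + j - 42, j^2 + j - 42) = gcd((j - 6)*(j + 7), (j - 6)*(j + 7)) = j^2 + j - 42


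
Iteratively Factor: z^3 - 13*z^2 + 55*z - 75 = (z - 5)*(z^2 - 8*z + 15) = (z - 5)*(z - 3)*(z - 5)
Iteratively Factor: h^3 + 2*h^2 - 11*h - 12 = (h + 1)*(h^2 + h - 12) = (h + 1)*(h + 4)*(h - 3)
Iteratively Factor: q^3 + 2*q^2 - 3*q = (q)*(q^2 + 2*q - 3) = q*(q + 3)*(q - 1)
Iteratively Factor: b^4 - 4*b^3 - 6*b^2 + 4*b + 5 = (b - 5)*(b^3 + b^2 - b - 1) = (b - 5)*(b - 1)*(b^2 + 2*b + 1) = (b - 5)*(b - 1)*(b + 1)*(b + 1)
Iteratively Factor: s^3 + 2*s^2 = (s)*(s^2 + 2*s) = s*(s + 2)*(s)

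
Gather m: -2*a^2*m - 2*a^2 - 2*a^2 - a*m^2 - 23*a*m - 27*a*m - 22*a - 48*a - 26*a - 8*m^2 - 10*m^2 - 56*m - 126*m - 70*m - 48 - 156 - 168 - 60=-4*a^2 - 96*a + m^2*(-a - 18) + m*(-2*a^2 - 50*a - 252) - 432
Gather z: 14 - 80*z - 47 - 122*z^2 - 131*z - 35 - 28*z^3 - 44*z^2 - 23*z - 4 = -28*z^3 - 166*z^2 - 234*z - 72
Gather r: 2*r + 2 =2*r + 2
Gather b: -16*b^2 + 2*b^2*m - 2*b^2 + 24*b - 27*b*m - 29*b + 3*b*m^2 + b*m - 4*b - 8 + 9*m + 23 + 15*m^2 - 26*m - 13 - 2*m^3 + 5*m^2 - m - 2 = b^2*(2*m - 18) + b*(3*m^2 - 26*m - 9) - 2*m^3 + 20*m^2 - 18*m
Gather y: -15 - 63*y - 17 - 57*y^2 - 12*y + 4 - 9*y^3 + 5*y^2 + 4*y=-9*y^3 - 52*y^2 - 71*y - 28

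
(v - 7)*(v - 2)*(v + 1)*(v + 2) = v^4 - 6*v^3 - 11*v^2 + 24*v + 28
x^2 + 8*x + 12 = (x + 2)*(x + 6)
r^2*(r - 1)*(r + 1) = r^4 - r^2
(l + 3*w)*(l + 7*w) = l^2 + 10*l*w + 21*w^2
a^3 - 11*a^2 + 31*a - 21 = (a - 7)*(a - 3)*(a - 1)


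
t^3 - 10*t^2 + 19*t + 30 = (t - 6)*(t - 5)*(t + 1)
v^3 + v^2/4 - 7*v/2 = v*(v - 7/4)*(v + 2)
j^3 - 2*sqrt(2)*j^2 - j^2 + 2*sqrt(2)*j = j*(j - 1)*(j - 2*sqrt(2))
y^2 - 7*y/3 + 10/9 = (y - 5/3)*(y - 2/3)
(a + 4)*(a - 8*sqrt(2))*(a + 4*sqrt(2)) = a^3 - 4*sqrt(2)*a^2 + 4*a^2 - 64*a - 16*sqrt(2)*a - 256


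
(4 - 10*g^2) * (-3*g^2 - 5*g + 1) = 30*g^4 + 50*g^3 - 22*g^2 - 20*g + 4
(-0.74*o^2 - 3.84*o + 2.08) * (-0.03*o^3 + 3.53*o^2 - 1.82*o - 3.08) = 0.0222*o^5 - 2.497*o^4 - 12.2708*o^3 + 16.6104*o^2 + 8.0416*o - 6.4064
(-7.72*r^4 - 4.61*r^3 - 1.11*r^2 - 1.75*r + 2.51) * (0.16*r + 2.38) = -1.2352*r^5 - 19.1112*r^4 - 11.1494*r^3 - 2.9218*r^2 - 3.7634*r + 5.9738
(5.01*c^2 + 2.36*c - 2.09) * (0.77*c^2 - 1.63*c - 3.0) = 3.8577*c^4 - 6.3491*c^3 - 20.4861*c^2 - 3.6733*c + 6.27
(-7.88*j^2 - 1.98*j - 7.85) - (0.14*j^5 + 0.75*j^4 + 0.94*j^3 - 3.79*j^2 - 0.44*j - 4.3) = -0.14*j^5 - 0.75*j^4 - 0.94*j^3 - 4.09*j^2 - 1.54*j - 3.55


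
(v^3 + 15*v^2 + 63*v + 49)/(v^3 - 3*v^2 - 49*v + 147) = (v^2 + 8*v + 7)/(v^2 - 10*v + 21)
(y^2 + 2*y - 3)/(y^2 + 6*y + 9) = (y - 1)/(y + 3)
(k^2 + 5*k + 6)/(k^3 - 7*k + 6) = (k + 2)/(k^2 - 3*k + 2)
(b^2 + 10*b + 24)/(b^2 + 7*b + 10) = (b^2 + 10*b + 24)/(b^2 + 7*b + 10)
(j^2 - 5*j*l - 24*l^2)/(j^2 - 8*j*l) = (j + 3*l)/j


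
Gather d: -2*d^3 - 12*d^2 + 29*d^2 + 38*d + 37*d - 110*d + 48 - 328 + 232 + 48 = -2*d^3 + 17*d^2 - 35*d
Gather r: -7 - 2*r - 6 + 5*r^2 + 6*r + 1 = 5*r^2 + 4*r - 12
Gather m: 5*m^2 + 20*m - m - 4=5*m^2 + 19*m - 4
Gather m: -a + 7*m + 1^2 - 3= -a + 7*m - 2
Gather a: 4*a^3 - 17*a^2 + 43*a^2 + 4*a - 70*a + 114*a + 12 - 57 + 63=4*a^3 + 26*a^2 + 48*a + 18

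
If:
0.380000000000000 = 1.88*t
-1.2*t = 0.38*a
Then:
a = -0.64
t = 0.20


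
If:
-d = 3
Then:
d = -3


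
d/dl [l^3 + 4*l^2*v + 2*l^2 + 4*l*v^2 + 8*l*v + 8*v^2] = 3*l^2 + 8*l*v + 4*l + 4*v^2 + 8*v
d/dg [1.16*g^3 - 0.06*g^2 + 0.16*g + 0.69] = 3.48*g^2 - 0.12*g + 0.16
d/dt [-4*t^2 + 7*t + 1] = 7 - 8*t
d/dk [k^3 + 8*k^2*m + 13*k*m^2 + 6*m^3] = 3*k^2 + 16*k*m + 13*m^2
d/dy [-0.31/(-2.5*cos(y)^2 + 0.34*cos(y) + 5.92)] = (1.55*cos(y) - 0.1054)*sin(y)/(-2.5*cos(y)^2 + 0.34*cos(y) + 5.92)^2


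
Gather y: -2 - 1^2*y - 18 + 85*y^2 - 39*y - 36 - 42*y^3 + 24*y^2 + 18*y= -42*y^3 + 109*y^2 - 22*y - 56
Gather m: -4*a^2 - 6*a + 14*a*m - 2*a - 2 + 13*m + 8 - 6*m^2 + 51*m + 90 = -4*a^2 - 8*a - 6*m^2 + m*(14*a + 64) + 96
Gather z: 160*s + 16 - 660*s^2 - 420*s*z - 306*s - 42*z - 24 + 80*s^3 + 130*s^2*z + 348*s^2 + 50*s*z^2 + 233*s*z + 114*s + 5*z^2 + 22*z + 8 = 80*s^3 - 312*s^2 - 32*s + z^2*(50*s + 5) + z*(130*s^2 - 187*s - 20)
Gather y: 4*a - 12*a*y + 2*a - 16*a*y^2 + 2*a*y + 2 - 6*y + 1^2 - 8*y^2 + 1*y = 6*a + y^2*(-16*a - 8) + y*(-10*a - 5) + 3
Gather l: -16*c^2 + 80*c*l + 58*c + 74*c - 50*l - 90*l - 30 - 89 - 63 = -16*c^2 + 132*c + l*(80*c - 140) - 182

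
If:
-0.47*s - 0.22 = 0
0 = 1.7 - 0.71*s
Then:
No Solution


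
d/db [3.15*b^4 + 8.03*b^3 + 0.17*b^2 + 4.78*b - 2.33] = 12.6*b^3 + 24.09*b^2 + 0.34*b + 4.78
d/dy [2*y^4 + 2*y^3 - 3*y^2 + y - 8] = 8*y^3 + 6*y^2 - 6*y + 1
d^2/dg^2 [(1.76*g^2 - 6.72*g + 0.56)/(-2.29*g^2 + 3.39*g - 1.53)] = (43.154592*g^3 + 19.3788959999999*g^2 - 115.185168*g + 52.522272)/(12.008989*g^6 - 53.332497*g^5 + 103.021146*g^4 - 110.223477*g^3 + 68.830722*g^2 - 23.806953*g + 3.581577)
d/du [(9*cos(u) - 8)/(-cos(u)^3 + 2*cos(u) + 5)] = 4*(-220*sin(u) - 18*sin(2*u) + 24*sin(3*u) - 9*sin(4*u))/(5*cos(u) - cos(3*u) + 20)^2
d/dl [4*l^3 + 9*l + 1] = 12*l^2 + 9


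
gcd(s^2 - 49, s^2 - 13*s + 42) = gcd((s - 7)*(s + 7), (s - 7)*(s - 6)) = s - 7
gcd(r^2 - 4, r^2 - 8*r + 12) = r - 2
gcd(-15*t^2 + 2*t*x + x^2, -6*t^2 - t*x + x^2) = -3*t + x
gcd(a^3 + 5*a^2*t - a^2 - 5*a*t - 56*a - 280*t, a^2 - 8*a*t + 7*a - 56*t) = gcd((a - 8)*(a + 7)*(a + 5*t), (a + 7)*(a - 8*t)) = a + 7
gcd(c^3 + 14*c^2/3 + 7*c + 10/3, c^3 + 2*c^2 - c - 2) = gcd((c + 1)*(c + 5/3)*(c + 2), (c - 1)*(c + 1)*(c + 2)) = c^2 + 3*c + 2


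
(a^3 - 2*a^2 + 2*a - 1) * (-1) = -a^3 + 2*a^2 - 2*a + 1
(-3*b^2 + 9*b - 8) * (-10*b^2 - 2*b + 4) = 30*b^4 - 84*b^3 + 50*b^2 + 52*b - 32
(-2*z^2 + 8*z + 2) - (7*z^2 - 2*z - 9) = -9*z^2 + 10*z + 11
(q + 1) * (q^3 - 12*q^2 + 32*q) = q^4 - 11*q^3 + 20*q^2 + 32*q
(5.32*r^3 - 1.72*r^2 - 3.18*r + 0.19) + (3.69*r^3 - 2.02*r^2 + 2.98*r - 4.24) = 9.01*r^3 - 3.74*r^2 - 0.2*r - 4.05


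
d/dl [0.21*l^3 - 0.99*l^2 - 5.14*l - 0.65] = 0.63*l^2 - 1.98*l - 5.14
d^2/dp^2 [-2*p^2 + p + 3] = -4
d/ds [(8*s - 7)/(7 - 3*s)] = 35/(3*s - 7)^2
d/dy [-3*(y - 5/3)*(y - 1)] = 8 - 6*y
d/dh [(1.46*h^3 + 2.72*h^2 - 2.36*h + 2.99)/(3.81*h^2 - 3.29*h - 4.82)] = (5.5626*h^4 - 9.6068*h^3 - 21.0688*h^2 - 49.0046*h + 21.2123)/(14.5161*h^4 - 25.0698*h^3 - 25.9043*h^2 + 31.7156*h + 23.2324)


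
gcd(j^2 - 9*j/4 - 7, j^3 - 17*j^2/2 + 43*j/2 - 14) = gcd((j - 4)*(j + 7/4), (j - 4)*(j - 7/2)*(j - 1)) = j - 4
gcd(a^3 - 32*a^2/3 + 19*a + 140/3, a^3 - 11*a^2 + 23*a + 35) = a^2 - 12*a + 35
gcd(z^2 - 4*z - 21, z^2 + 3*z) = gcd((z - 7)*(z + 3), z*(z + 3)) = z + 3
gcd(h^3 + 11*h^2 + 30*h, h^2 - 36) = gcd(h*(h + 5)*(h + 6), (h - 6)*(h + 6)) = h + 6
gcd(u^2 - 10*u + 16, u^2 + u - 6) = u - 2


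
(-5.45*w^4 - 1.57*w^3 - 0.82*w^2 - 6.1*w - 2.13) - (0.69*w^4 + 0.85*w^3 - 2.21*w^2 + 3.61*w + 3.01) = -6.14*w^4 - 2.42*w^3 + 1.39*w^2 - 9.71*w - 5.14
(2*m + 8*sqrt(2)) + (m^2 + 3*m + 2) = m^2 + 5*m + 2 + 8*sqrt(2)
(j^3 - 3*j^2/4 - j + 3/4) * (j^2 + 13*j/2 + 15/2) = j^5 + 23*j^4/4 + 13*j^3/8 - 91*j^2/8 - 21*j/8 + 45/8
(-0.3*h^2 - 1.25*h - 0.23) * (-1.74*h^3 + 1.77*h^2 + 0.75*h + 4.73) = 0.522*h^5 + 1.644*h^4 - 2.0373*h^3 - 2.7636*h^2 - 6.085*h - 1.0879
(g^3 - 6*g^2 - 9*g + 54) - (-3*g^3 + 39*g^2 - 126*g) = 4*g^3 - 45*g^2 + 117*g + 54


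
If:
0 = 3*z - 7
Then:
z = 7/3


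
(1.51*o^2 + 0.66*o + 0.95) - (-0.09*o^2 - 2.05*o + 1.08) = 1.6*o^2 + 2.71*o - 0.13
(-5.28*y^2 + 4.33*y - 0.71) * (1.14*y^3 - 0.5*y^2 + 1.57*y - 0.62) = -6.0192*y^5 + 7.5762*y^4 - 11.264*y^3 + 10.4267*y^2 - 3.7993*y + 0.4402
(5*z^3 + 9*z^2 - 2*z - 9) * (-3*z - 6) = -15*z^4 - 57*z^3 - 48*z^2 + 39*z + 54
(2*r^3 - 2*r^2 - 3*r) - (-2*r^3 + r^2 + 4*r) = 4*r^3 - 3*r^2 - 7*r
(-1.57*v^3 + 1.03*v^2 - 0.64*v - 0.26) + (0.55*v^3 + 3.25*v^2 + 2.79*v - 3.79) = -1.02*v^3 + 4.28*v^2 + 2.15*v - 4.05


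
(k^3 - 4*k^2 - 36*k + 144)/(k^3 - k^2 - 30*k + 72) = (k - 6)/(k - 3)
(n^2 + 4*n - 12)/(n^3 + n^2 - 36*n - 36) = (n - 2)/(n^2 - 5*n - 6)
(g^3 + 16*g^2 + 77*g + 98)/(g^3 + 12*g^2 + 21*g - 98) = (g + 2)/(g - 2)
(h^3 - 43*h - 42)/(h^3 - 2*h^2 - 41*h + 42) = (h + 1)/(h - 1)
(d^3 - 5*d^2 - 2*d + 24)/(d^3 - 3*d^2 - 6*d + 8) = (d - 3)/(d - 1)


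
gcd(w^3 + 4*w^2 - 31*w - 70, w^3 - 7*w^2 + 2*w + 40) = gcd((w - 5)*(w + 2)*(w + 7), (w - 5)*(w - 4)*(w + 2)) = w^2 - 3*w - 10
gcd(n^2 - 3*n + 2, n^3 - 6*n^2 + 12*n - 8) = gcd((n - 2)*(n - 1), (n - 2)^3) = n - 2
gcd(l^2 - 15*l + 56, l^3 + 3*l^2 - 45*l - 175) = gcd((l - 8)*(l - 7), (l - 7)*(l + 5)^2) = l - 7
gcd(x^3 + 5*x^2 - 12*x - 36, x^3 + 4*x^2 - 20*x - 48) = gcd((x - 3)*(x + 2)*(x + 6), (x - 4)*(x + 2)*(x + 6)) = x^2 + 8*x + 12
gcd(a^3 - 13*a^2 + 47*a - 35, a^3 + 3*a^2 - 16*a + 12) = a - 1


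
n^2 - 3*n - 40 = (n - 8)*(n + 5)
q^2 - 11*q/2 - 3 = (q - 6)*(q + 1/2)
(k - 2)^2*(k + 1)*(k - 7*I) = k^4 - 3*k^3 - 7*I*k^3 + 21*I*k^2 + 4*k - 28*I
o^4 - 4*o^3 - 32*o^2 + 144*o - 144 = (o - 6)*(o - 2)^2*(o + 6)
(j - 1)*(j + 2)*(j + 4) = j^3 + 5*j^2 + 2*j - 8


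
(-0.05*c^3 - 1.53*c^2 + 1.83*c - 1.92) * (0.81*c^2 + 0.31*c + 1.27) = -0.0405*c^5 - 1.2548*c^4 + 0.9445*c^3 - 2.931*c^2 + 1.7289*c - 2.4384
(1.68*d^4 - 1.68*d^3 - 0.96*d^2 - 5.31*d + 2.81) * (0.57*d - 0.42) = 0.9576*d^5 - 1.6632*d^4 + 0.1584*d^3 - 2.6235*d^2 + 3.8319*d - 1.1802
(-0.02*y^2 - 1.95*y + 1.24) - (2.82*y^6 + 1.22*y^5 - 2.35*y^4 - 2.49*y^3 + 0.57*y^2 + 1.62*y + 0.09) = -2.82*y^6 - 1.22*y^5 + 2.35*y^4 + 2.49*y^3 - 0.59*y^2 - 3.57*y + 1.15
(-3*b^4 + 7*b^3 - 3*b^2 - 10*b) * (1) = -3*b^4 + 7*b^3 - 3*b^2 - 10*b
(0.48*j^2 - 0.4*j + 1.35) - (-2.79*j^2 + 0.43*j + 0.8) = 3.27*j^2 - 0.83*j + 0.55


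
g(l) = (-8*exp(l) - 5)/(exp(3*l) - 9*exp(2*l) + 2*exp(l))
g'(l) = (-8*exp(l) - 5)*(-3*exp(3*l) + 18*exp(2*l) - 2*exp(l))/(exp(3*l) - 9*exp(2*l) + 2*exp(l))^2 - 8*exp(l)/(exp(3*l) - 9*exp(2*l) + 2*exp(l)) = (16*exp(3*l) - 57*exp(2*l) - 90*exp(l) + 10)*exp(-l)/(exp(4*l) - 18*exp(3*l) + 85*exp(2*l) - 36*exp(l) + 4)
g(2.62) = -0.12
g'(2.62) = 0.48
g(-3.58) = -107.07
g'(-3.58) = 87.25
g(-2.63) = -57.04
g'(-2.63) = 24.30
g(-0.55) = 5.83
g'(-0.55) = -12.26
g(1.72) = 0.52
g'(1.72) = 0.32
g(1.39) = 0.51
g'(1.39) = -0.18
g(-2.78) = -61.29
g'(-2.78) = 32.41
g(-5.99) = -1013.96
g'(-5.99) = 998.36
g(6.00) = 0.00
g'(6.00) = 0.00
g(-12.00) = -406902.23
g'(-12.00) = 406886.98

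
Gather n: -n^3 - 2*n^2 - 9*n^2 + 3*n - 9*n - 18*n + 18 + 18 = -n^3 - 11*n^2 - 24*n + 36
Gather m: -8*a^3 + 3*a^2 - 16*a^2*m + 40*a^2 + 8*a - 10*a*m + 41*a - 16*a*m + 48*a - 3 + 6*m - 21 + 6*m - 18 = -8*a^3 + 43*a^2 + 97*a + m*(-16*a^2 - 26*a + 12) - 42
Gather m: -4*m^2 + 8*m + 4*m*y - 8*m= -4*m^2 + 4*m*y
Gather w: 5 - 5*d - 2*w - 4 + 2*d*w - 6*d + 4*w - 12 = -11*d + w*(2*d + 2) - 11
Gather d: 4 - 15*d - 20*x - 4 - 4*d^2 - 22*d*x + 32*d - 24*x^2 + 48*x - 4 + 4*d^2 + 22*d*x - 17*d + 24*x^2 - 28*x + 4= 0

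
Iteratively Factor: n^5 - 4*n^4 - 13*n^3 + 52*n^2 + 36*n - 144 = (n + 2)*(n^4 - 6*n^3 - n^2 + 54*n - 72) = (n - 2)*(n + 2)*(n^3 - 4*n^2 - 9*n + 36) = (n - 2)*(n + 2)*(n + 3)*(n^2 - 7*n + 12) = (n - 4)*(n - 2)*(n + 2)*(n + 3)*(n - 3)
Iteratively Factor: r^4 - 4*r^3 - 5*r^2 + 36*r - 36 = (r + 3)*(r^3 - 7*r^2 + 16*r - 12) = (r - 2)*(r + 3)*(r^2 - 5*r + 6) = (r - 3)*(r - 2)*(r + 3)*(r - 2)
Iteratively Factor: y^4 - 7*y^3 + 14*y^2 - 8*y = (y - 4)*(y^3 - 3*y^2 + 2*y) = (y - 4)*(y - 1)*(y^2 - 2*y) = y*(y - 4)*(y - 1)*(y - 2)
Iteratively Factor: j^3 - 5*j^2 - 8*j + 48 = (j - 4)*(j^2 - j - 12) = (j - 4)*(j + 3)*(j - 4)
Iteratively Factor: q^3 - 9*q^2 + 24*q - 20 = (q - 2)*(q^2 - 7*q + 10) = (q - 2)^2*(q - 5)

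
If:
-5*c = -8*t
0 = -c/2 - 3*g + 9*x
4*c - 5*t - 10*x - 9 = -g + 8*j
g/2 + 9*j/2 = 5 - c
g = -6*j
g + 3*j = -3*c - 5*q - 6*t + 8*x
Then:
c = 792/265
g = -2132/265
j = 1066/795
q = -5768/795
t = 99/53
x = -400/159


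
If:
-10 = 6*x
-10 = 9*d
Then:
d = -10/9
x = -5/3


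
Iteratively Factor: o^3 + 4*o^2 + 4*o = (o + 2)*(o^2 + 2*o) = (o + 2)^2*(o)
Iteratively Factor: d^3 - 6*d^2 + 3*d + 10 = (d - 2)*(d^2 - 4*d - 5) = (d - 5)*(d - 2)*(d + 1)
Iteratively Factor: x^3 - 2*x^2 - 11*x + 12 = (x - 4)*(x^2 + 2*x - 3) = (x - 4)*(x + 3)*(x - 1)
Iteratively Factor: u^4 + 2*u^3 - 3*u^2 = (u)*(u^3 + 2*u^2 - 3*u) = u^2*(u^2 + 2*u - 3) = u^2*(u + 3)*(u - 1)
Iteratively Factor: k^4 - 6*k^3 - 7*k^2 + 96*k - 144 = (k + 4)*(k^3 - 10*k^2 + 33*k - 36) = (k - 4)*(k + 4)*(k^2 - 6*k + 9) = (k - 4)*(k - 3)*(k + 4)*(k - 3)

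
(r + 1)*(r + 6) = r^2 + 7*r + 6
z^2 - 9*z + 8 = (z - 8)*(z - 1)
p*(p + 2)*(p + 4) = p^3 + 6*p^2 + 8*p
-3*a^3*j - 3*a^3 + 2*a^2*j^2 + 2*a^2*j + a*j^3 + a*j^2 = (-a + j)*(3*a + j)*(a*j + a)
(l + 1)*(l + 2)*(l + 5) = l^3 + 8*l^2 + 17*l + 10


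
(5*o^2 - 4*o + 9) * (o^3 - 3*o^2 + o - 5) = 5*o^5 - 19*o^4 + 26*o^3 - 56*o^2 + 29*o - 45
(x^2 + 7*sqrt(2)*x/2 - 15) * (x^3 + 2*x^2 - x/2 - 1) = x^5 + 2*x^4 + 7*sqrt(2)*x^4/2 - 31*x^3/2 + 7*sqrt(2)*x^3 - 31*x^2 - 7*sqrt(2)*x^2/4 - 7*sqrt(2)*x/2 + 15*x/2 + 15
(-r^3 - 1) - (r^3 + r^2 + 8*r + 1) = -2*r^3 - r^2 - 8*r - 2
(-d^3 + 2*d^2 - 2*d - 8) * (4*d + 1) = -4*d^4 + 7*d^3 - 6*d^2 - 34*d - 8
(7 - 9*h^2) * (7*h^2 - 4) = -63*h^4 + 85*h^2 - 28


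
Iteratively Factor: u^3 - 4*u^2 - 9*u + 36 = (u - 3)*(u^2 - u - 12) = (u - 4)*(u - 3)*(u + 3)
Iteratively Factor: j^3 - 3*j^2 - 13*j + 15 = (j + 3)*(j^2 - 6*j + 5) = (j - 1)*(j + 3)*(j - 5)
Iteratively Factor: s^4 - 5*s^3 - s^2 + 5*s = (s + 1)*(s^3 - 6*s^2 + 5*s) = (s - 5)*(s + 1)*(s^2 - s) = (s - 5)*(s - 1)*(s + 1)*(s)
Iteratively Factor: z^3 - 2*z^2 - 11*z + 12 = (z - 4)*(z^2 + 2*z - 3) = (z - 4)*(z - 1)*(z + 3)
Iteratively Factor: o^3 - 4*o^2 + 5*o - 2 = (o - 1)*(o^2 - 3*o + 2) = (o - 1)^2*(o - 2)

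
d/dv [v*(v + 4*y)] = 2*v + 4*y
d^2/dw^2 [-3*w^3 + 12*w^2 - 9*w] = 24 - 18*w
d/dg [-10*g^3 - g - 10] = -30*g^2 - 1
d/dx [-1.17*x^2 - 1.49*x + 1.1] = -2.34*x - 1.49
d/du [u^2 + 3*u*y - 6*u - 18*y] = 2*u + 3*y - 6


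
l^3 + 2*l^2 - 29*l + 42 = (l - 3)*(l - 2)*(l + 7)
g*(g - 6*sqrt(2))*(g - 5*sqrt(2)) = g^3 - 11*sqrt(2)*g^2 + 60*g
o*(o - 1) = o^2 - o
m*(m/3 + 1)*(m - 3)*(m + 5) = m^4/3 + 5*m^3/3 - 3*m^2 - 15*m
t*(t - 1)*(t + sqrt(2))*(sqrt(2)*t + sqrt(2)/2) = sqrt(2)*t^4 - sqrt(2)*t^3/2 + 2*t^3 - t^2 - sqrt(2)*t^2/2 - t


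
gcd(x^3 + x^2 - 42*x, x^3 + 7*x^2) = x^2 + 7*x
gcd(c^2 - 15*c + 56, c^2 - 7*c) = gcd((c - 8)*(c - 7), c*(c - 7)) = c - 7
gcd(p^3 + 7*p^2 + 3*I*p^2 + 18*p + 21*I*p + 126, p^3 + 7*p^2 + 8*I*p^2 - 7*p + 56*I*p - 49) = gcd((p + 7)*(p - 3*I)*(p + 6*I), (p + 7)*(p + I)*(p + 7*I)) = p + 7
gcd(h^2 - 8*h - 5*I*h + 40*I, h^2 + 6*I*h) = 1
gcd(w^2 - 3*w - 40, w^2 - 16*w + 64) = w - 8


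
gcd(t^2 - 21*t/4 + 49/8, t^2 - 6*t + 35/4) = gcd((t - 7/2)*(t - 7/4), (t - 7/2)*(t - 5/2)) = t - 7/2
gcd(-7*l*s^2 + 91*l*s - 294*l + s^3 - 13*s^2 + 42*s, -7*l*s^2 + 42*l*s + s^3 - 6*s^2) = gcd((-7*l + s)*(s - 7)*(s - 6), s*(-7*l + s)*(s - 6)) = -7*l*s + 42*l + s^2 - 6*s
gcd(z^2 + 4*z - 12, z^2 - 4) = z - 2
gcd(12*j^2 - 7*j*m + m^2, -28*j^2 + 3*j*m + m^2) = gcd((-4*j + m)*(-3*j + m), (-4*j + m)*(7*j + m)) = 4*j - m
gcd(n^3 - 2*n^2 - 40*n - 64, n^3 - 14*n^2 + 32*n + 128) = n^2 - 6*n - 16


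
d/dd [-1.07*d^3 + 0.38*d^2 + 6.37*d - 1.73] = -3.21*d^2 + 0.76*d + 6.37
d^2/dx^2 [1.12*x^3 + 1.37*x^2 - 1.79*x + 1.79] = 6.72*x + 2.74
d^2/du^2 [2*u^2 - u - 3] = 4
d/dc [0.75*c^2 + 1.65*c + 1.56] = 1.5*c + 1.65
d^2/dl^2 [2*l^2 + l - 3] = 4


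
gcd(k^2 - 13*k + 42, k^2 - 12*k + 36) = k - 6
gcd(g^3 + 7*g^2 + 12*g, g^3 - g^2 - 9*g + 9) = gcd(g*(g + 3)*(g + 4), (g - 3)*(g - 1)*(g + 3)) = g + 3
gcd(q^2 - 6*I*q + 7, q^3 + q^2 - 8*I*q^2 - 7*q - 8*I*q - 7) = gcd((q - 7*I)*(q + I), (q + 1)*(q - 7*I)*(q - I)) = q - 7*I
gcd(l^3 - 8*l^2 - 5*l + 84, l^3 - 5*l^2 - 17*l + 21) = l^2 - 4*l - 21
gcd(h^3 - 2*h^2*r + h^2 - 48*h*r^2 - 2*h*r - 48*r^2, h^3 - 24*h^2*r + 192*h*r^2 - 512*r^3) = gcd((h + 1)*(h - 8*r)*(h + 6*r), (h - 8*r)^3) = -h + 8*r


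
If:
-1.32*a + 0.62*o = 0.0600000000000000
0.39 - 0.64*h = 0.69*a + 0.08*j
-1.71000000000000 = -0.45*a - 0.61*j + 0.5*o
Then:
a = 0.46969696969697*o - 0.0454545454545455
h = 0.303779340536513 - 0.565538841281669*o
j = 0.47317436661699*o + 2.83681073025335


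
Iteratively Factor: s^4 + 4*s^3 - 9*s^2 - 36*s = (s + 4)*(s^3 - 9*s) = (s + 3)*(s + 4)*(s^2 - 3*s) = s*(s + 3)*(s + 4)*(s - 3)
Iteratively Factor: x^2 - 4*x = (x)*(x - 4)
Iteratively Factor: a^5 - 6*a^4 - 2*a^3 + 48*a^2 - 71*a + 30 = (a - 5)*(a^4 - a^3 - 7*a^2 + 13*a - 6) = (a - 5)*(a - 2)*(a^3 + a^2 - 5*a + 3) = (a - 5)*(a - 2)*(a + 3)*(a^2 - 2*a + 1) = (a - 5)*(a - 2)*(a - 1)*(a + 3)*(a - 1)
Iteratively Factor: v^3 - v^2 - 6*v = (v - 3)*(v^2 + 2*v) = v*(v - 3)*(v + 2)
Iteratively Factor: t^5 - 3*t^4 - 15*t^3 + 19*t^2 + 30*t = (t - 2)*(t^4 - t^3 - 17*t^2 - 15*t) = (t - 2)*(t + 3)*(t^3 - 4*t^2 - 5*t) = (t - 2)*(t + 1)*(t + 3)*(t^2 - 5*t) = (t - 5)*(t - 2)*(t + 1)*(t + 3)*(t)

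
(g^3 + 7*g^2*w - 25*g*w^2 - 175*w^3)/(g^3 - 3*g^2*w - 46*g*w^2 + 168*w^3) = (g^2 - 25*w^2)/(g^2 - 10*g*w + 24*w^2)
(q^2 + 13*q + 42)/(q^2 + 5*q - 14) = (q + 6)/(q - 2)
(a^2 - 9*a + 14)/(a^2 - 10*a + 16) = (a - 7)/(a - 8)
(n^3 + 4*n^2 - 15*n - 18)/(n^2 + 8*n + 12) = (n^2 - 2*n - 3)/(n + 2)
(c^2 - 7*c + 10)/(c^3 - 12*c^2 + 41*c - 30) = (c - 2)/(c^2 - 7*c + 6)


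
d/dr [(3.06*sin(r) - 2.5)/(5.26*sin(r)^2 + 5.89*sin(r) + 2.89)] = (-16.0956*sin(r)^2 + 26.3*sin(r) + 23.5684)*cos(r)/(27.6676*sin(r)^4 + 61.9628*sin(r)^3 + 65.0949*sin(r)^2 + 34.0442*sin(r) + 8.3521)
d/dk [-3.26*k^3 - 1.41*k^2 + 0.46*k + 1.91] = -9.78*k^2 - 2.82*k + 0.46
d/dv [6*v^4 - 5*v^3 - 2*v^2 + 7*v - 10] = 24*v^3 - 15*v^2 - 4*v + 7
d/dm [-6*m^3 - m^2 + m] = -18*m^2 - 2*m + 1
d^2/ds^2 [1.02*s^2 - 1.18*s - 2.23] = 2.04000000000000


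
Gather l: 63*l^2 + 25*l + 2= 63*l^2 + 25*l + 2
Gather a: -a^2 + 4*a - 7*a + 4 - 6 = -a^2 - 3*a - 2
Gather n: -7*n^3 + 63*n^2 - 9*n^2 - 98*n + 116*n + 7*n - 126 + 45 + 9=-7*n^3 + 54*n^2 + 25*n - 72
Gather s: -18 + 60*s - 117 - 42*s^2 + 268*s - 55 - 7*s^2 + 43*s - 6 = -49*s^2 + 371*s - 196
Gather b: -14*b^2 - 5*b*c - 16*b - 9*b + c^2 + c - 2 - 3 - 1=-14*b^2 + b*(-5*c - 25) + c^2 + c - 6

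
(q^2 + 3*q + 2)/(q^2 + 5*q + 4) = (q + 2)/(q + 4)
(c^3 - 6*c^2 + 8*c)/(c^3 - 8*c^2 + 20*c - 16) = c/(c - 2)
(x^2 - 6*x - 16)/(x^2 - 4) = (x - 8)/(x - 2)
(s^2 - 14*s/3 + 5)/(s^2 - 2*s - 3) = (s - 5/3)/(s + 1)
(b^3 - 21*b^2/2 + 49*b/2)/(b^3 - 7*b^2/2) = (b - 7)/b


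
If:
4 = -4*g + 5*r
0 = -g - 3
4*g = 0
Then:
No Solution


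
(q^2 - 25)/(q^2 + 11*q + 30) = (q - 5)/(q + 6)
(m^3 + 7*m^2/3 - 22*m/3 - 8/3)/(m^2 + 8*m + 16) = (3*m^2 - 5*m - 2)/(3*(m + 4))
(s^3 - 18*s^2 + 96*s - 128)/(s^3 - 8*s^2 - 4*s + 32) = (s - 8)/(s + 2)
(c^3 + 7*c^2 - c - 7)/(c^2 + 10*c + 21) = (c^2 - 1)/(c + 3)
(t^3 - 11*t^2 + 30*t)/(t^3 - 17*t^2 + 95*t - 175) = t*(t - 6)/(t^2 - 12*t + 35)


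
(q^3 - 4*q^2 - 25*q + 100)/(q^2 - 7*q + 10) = (q^2 + q - 20)/(q - 2)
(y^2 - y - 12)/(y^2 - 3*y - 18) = (y - 4)/(y - 6)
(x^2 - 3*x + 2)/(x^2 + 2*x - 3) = (x - 2)/(x + 3)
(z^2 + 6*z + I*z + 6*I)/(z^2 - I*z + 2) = (z + 6)/(z - 2*I)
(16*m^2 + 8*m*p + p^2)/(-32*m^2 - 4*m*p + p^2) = (4*m + p)/(-8*m + p)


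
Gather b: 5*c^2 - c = 5*c^2 - c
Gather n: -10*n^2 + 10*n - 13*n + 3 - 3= -10*n^2 - 3*n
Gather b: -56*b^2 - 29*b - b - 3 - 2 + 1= -56*b^2 - 30*b - 4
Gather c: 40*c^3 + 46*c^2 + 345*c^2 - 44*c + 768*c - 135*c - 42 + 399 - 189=40*c^3 + 391*c^2 + 589*c + 168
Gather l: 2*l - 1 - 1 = 2*l - 2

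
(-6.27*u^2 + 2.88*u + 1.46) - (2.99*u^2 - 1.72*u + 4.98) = -9.26*u^2 + 4.6*u - 3.52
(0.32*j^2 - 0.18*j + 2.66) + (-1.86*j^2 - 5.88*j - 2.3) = -1.54*j^2 - 6.06*j + 0.36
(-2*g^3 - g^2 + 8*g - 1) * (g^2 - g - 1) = -2*g^5 + g^4 + 11*g^3 - 8*g^2 - 7*g + 1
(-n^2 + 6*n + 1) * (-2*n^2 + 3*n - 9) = 2*n^4 - 15*n^3 + 25*n^2 - 51*n - 9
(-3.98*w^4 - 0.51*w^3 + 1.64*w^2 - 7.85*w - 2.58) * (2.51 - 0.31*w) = 1.2338*w^5 - 9.8317*w^4 - 1.7885*w^3 + 6.5499*w^2 - 18.9037*w - 6.4758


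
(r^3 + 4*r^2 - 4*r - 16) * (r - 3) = r^4 + r^3 - 16*r^2 - 4*r + 48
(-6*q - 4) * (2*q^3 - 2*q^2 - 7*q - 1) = -12*q^4 + 4*q^3 + 50*q^2 + 34*q + 4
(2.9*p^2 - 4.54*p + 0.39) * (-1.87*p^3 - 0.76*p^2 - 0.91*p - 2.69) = -5.423*p^5 + 6.2858*p^4 + 0.0821000000000005*p^3 - 3.966*p^2 + 11.8577*p - 1.0491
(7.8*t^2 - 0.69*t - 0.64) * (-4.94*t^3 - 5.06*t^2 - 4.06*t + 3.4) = -38.532*t^5 - 36.0594*t^4 - 25.015*t^3 + 32.5598*t^2 + 0.2524*t - 2.176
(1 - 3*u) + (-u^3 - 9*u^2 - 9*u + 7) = -u^3 - 9*u^2 - 12*u + 8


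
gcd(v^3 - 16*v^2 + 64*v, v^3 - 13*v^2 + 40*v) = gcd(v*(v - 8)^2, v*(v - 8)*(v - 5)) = v^2 - 8*v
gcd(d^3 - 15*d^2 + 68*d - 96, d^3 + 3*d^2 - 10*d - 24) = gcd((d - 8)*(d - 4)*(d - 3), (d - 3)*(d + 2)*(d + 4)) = d - 3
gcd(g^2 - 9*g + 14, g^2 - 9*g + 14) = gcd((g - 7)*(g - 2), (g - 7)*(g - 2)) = g^2 - 9*g + 14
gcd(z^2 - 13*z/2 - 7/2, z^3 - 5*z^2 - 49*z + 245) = z - 7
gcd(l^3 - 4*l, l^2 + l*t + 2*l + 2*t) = l + 2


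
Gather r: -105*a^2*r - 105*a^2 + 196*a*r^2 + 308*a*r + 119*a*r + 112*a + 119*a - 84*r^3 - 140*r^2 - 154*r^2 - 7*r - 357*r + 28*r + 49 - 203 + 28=-105*a^2 + 231*a - 84*r^3 + r^2*(196*a - 294) + r*(-105*a^2 + 427*a - 336) - 126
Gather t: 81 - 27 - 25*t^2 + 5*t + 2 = -25*t^2 + 5*t + 56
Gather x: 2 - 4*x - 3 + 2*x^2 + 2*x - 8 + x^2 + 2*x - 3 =3*x^2 - 12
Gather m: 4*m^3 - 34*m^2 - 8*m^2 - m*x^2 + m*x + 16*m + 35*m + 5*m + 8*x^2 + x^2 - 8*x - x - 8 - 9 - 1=4*m^3 - 42*m^2 + m*(-x^2 + x + 56) + 9*x^2 - 9*x - 18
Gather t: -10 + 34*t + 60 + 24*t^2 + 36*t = 24*t^2 + 70*t + 50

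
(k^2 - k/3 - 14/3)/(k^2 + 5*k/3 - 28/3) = (k + 2)/(k + 4)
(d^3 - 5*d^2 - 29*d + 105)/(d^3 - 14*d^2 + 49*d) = (d^2 + 2*d - 15)/(d*(d - 7))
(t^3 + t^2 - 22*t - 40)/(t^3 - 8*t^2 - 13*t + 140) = (t + 2)/(t - 7)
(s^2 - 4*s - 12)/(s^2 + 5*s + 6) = (s - 6)/(s + 3)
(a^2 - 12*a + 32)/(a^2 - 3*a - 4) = (a - 8)/(a + 1)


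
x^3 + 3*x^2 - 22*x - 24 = (x - 4)*(x + 1)*(x + 6)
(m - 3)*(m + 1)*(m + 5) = m^3 + 3*m^2 - 13*m - 15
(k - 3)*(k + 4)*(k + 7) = k^3 + 8*k^2 - 5*k - 84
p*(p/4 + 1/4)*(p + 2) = p^3/4 + 3*p^2/4 + p/2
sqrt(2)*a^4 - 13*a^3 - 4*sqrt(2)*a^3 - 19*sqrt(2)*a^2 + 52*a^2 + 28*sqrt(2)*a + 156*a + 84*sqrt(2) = (a - 6)*(a + 2)*(a - 7*sqrt(2))*(sqrt(2)*a + 1)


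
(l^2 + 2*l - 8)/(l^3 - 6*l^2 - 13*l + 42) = (l + 4)/(l^2 - 4*l - 21)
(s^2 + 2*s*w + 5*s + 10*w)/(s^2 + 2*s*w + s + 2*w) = (s + 5)/(s + 1)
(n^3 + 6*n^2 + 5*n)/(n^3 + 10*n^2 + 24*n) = (n^2 + 6*n + 5)/(n^2 + 10*n + 24)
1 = 1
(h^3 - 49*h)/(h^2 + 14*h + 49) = h*(h - 7)/(h + 7)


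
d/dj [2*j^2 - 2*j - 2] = 4*j - 2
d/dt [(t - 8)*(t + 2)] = 2*t - 6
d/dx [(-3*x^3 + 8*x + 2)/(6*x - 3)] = (-4*x^3 + 3*x^2 - 4)/(4*x^2 - 4*x + 1)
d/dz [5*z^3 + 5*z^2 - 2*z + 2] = 15*z^2 + 10*z - 2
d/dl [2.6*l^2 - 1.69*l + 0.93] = 5.2*l - 1.69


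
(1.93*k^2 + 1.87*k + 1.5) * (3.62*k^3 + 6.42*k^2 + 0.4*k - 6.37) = 6.9866*k^5 + 19.16*k^4 + 18.2074*k^3 - 1.9161*k^2 - 11.3119*k - 9.555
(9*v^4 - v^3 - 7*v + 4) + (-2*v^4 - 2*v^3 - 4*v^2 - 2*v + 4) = 7*v^4 - 3*v^3 - 4*v^2 - 9*v + 8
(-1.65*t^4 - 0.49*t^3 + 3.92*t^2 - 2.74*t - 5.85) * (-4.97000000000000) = 8.2005*t^4 + 2.4353*t^3 - 19.4824*t^2 + 13.6178*t + 29.0745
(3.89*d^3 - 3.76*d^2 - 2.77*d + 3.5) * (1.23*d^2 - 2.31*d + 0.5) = 4.7847*d^5 - 13.6107*d^4 + 7.2235*d^3 + 8.8237*d^2 - 9.47*d + 1.75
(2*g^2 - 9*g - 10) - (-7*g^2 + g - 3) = 9*g^2 - 10*g - 7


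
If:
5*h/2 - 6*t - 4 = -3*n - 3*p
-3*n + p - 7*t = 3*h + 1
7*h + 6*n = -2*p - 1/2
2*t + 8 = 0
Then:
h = -5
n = 79/8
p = -99/8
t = -4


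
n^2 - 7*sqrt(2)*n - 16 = (n - 8*sqrt(2))*(n + sqrt(2))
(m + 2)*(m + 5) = m^2 + 7*m + 10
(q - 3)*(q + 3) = q^2 - 9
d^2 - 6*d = d*(d - 6)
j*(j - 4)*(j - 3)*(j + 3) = j^4 - 4*j^3 - 9*j^2 + 36*j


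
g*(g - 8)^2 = g^3 - 16*g^2 + 64*g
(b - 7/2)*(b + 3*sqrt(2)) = b^2 - 7*b/2 + 3*sqrt(2)*b - 21*sqrt(2)/2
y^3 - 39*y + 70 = (y - 5)*(y - 2)*(y + 7)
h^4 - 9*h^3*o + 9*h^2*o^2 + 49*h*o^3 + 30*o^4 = (h - 6*o)*(h - 5*o)*(h + o)^2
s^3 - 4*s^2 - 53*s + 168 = (s - 8)*(s - 3)*(s + 7)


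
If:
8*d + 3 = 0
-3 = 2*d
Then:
No Solution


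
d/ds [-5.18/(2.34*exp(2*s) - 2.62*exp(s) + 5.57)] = (24.2424*exp(s) - 13.5716)*exp(s)/(2.34*exp(2*s) - 2.62*exp(s) + 5.57)^2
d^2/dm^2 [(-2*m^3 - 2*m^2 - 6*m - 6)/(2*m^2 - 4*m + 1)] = 4*(-34*m^3 - 18*m^2 + 87*m - 55)/(8*m^6 - 48*m^5 + 108*m^4 - 112*m^3 + 54*m^2 - 12*m + 1)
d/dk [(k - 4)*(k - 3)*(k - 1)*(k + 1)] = 4*k^3 - 21*k^2 + 22*k + 7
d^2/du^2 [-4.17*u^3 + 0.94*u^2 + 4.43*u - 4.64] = 1.88 - 25.02*u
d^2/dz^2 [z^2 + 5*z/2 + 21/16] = 2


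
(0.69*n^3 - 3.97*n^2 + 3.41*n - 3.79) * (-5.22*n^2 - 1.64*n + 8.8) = -3.6018*n^5 + 19.5918*n^4 - 5.2174*n^3 - 20.7446*n^2 + 36.2236*n - 33.352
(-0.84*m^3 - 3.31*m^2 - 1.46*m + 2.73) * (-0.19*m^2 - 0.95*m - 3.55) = 0.1596*m^5 + 1.4269*m^4 + 6.4039*m^3 + 12.6188*m^2 + 2.5895*m - 9.6915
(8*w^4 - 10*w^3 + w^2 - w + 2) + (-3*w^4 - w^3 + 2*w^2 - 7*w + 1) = 5*w^4 - 11*w^3 + 3*w^2 - 8*w + 3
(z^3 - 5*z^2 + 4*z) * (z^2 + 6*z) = z^5 + z^4 - 26*z^3 + 24*z^2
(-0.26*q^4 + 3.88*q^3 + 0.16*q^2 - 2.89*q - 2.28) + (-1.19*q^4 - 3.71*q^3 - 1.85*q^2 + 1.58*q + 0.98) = -1.45*q^4 + 0.17*q^3 - 1.69*q^2 - 1.31*q - 1.3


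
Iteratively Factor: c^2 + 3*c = (c + 3)*(c)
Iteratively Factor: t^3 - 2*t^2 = (t)*(t^2 - 2*t) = t*(t - 2)*(t)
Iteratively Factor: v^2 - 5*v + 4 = (v - 4)*(v - 1)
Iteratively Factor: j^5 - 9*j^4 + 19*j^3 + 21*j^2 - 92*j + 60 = (j - 5)*(j^4 - 4*j^3 - j^2 + 16*j - 12) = (j - 5)*(j - 3)*(j^3 - j^2 - 4*j + 4) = (j - 5)*(j - 3)*(j - 2)*(j^2 + j - 2) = (j - 5)*(j - 3)*(j - 2)*(j + 2)*(j - 1)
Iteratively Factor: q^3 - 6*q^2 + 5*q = (q - 1)*(q^2 - 5*q) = (q - 5)*(q - 1)*(q)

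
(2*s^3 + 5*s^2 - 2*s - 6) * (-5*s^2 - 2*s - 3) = -10*s^5 - 29*s^4 - 6*s^3 + 19*s^2 + 18*s + 18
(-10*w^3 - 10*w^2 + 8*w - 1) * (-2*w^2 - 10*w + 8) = 20*w^5 + 120*w^4 + 4*w^3 - 158*w^2 + 74*w - 8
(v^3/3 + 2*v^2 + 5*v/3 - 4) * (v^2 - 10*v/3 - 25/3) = v^5/3 + 8*v^4/9 - 70*v^3/9 - 236*v^2/9 - 5*v/9 + 100/3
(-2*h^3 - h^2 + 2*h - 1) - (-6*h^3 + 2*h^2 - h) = 4*h^3 - 3*h^2 + 3*h - 1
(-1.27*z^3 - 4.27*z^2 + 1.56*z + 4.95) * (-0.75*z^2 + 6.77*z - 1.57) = 0.9525*z^5 - 5.3954*z^4 - 28.084*z^3 + 13.5526*z^2 + 31.0623*z - 7.7715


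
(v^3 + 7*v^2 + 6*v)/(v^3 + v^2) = (v + 6)/v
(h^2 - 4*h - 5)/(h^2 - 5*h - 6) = (h - 5)/(h - 6)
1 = 1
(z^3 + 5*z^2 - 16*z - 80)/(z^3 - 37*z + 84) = (z^2 + 9*z + 20)/(z^2 + 4*z - 21)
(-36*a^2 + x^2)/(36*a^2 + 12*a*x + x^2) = (-6*a + x)/(6*a + x)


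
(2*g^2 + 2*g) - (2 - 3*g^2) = 5*g^2 + 2*g - 2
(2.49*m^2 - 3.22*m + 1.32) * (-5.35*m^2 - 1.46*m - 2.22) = -13.3215*m^4 + 13.5916*m^3 - 7.8886*m^2 + 5.2212*m - 2.9304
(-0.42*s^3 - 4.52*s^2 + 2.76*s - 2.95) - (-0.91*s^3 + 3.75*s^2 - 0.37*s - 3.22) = 0.49*s^3 - 8.27*s^2 + 3.13*s + 0.27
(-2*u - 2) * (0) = 0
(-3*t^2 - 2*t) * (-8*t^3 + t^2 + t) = 24*t^5 + 13*t^4 - 5*t^3 - 2*t^2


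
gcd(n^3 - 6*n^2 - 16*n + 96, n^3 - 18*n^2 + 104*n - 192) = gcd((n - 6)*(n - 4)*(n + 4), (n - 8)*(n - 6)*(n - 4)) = n^2 - 10*n + 24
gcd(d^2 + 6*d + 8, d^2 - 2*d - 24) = d + 4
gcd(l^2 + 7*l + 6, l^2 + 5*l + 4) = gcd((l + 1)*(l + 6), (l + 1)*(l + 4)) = l + 1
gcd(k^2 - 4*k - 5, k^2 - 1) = k + 1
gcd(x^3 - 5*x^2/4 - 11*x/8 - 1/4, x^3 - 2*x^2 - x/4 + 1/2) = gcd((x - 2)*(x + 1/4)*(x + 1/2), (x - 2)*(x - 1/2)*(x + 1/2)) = x^2 - 3*x/2 - 1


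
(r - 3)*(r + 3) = r^2 - 9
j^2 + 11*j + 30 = (j + 5)*(j + 6)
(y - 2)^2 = y^2 - 4*y + 4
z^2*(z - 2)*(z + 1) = z^4 - z^3 - 2*z^2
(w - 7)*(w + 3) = w^2 - 4*w - 21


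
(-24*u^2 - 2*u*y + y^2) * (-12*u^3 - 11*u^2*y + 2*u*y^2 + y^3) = 288*u^5 + 288*u^4*y - 38*u^3*y^2 - 39*u^2*y^3 + y^5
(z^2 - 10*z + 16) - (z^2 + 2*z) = 16 - 12*z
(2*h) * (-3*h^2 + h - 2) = -6*h^3 + 2*h^2 - 4*h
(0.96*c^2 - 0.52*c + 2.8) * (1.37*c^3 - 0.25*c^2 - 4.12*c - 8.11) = 1.3152*c^5 - 0.9524*c^4 + 0.0107999999999998*c^3 - 6.3432*c^2 - 7.3188*c - 22.708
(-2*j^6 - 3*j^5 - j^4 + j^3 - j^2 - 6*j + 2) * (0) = 0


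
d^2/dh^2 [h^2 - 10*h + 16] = 2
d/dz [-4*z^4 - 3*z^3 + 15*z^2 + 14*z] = -16*z^3 - 9*z^2 + 30*z + 14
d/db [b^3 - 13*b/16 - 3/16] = 3*b^2 - 13/16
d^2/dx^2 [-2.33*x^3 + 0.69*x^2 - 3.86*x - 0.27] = 1.38 - 13.98*x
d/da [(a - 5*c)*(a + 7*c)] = 2*a + 2*c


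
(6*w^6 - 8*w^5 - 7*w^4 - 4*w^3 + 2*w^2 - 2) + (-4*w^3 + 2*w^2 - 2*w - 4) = 6*w^6 - 8*w^5 - 7*w^4 - 8*w^3 + 4*w^2 - 2*w - 6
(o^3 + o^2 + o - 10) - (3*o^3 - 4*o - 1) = -2*o^3 + o^2 + 5*o - 9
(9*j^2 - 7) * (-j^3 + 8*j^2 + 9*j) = -9*j^5 + 72*j^4 + 88*j^3 - 56*j^2 - 63*j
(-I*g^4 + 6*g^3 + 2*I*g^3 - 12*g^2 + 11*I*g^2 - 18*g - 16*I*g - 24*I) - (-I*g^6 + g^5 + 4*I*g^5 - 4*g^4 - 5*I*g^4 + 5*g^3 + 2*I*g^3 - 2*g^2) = I*g^6 - g^5 - 4*I*g^5 + 4*g^4 + 4*I*g^4 + g^3 - 10*g^2 + 11*I*g^2 - 18*g - 16*I*g - 24*I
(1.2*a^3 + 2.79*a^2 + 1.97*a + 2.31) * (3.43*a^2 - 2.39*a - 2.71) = 4.116*a^5 + 6.7017*a^4 - 3.163*a^3 - 4.3459*a^2 - 10.8596*a - 6.2601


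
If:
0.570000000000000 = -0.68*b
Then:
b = -0.84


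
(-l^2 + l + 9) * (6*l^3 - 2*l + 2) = -6*l^5 + 6*l^4 + 56*l^3 - 4*l^2 - 16*l + 18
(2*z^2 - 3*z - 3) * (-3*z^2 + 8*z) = -6*z^4 + 25*z^3 - 15*z^2 - 24*z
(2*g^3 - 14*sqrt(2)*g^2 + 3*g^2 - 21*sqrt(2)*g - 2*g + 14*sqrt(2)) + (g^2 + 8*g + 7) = 2*g^3 - 14*sqrt(2)*g^2 + 4*g^2 - 21*sqrt(2)*g + 6*g + 7 + 14*sqrt(2)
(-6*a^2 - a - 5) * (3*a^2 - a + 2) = -18*a^4 + 3*a^3 - 26*a^2 + 3*a - 10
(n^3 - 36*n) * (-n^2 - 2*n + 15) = -n^5 - 2*n^4 + 51*n^3 + 72*n^2 - 540*n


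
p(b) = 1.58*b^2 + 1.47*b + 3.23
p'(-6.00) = -17.49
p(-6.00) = 51.29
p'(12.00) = 39.39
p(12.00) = 248.39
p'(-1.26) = -2.51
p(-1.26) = 3.89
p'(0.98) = 4.57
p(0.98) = 6.19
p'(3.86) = 13.67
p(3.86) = 32.45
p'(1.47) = 6.12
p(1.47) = 8.81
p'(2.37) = 8.96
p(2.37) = 15.59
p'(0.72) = 3.75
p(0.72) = 5.11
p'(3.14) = 11.39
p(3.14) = 23.42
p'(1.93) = 7.57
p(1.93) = 11.95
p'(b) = 3.16*b + 1.47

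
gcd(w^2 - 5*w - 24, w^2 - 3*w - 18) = w + 3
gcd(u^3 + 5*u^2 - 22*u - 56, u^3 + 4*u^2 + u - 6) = u + 2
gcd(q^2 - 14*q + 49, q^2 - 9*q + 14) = q - 7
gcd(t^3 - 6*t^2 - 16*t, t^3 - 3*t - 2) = 1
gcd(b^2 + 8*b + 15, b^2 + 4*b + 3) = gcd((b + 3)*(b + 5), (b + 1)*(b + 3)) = b + 3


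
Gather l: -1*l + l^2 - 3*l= l^2 - 4*l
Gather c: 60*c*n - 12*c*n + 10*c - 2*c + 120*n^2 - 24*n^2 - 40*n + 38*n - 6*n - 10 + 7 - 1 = c*(48*n + 8) + 96*n^2 - 8*n - 4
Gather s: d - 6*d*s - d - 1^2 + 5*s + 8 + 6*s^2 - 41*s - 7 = 6*s^2 + s*(-6*d - 36)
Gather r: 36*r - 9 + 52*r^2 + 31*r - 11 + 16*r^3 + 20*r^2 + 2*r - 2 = 16*r^3 + 72*r^2 + 69*r - 22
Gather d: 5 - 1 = 4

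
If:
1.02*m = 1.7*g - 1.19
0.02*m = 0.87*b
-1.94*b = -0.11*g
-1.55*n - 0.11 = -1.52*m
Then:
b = -0.08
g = -1.46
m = -3.60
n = -3.60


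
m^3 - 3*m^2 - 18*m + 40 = (m - 5)*(m - 2)*(m + 4)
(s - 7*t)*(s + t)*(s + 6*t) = s^3 - 43*s*t^2 - 42*t^3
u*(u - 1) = u^2 - u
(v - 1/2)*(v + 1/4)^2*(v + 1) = v^4 + v^3 - 3*v^2/16 - 7*v/32 - 1/32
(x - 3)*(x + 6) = x^2 + 3*x - 18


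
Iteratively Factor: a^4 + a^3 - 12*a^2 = (a)*(a^3 + a^2 - 12*a) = a*(a - 3)*(a^2 + 4*a) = a^2*(a - 3)*(a + 4)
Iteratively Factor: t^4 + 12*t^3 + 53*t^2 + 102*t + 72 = (t + 2)*(t^3 + 10*t^2 + 33*t + 36) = (t + 2)*(t + 4)*(t^2 + 6*t + 9) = (t + 2)*(t + 3)*(t + 4)*(t + 3)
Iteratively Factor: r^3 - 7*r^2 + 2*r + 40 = (r - 5)*(r^2 - 2*r - 8) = (r - 5)*(r - 4)*(r + 2)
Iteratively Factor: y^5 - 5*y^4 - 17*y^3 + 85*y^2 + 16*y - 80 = (y - 5)*(y^4 - 17*y^2 + 16) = (y - 5)*(y - 4)*(y^3 + 4*y^2 - y - 4) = (y - 5)*(y - 4)*(y + 1)*(y^2 + 3*y - 4) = (y - 5)*(y - 4)*(y - 1)*(y + 1)*(y + 4)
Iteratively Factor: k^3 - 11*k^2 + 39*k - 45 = (k - 3)*(k^2 - 8*k + 15) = (k - 5)*(k - 3)*(k - 3)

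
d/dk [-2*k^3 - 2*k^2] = 2*k*(-3*k - 2)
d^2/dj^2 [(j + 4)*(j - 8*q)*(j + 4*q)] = 6*j - 8*q + 8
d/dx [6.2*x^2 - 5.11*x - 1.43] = 12.4*x - 5.11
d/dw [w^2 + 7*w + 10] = 2*w + 7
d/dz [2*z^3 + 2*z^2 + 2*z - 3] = 6*z^2 + 4*z + 2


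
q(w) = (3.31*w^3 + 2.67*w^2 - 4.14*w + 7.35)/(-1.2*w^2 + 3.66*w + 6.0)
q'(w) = (2.4*w - 3.66)*(3.31*w^3 + 2.67*w^2 - 4.14*w + 7.35)/(-1.2*w^2 + 3.66*w + 6.0)^2 + (9.93*w^2 + 5.34*w - 4.14)/(-1.2*w^2 + 3.66*w + 6.0) = (-3.972*w^4 + 24.2292*w^3 + 64.3842*w^2 + 49.68*w - 51.741)/(1.44*w^4 - 8.784*w^3 - 1.0044*w^2 + 43.92*w + 36.0)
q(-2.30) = 1.06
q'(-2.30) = -3.01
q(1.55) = 2.24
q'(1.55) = 3.20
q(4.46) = -217.06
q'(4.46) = 848.33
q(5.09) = -76.15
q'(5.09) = 57.46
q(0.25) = 0.96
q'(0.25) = -0.75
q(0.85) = 0.95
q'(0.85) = 0.73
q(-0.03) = 1.27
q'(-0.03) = -1.53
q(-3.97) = 5.15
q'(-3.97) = -2.31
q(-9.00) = 17.34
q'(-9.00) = -2.53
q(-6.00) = 9.92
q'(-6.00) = -2.40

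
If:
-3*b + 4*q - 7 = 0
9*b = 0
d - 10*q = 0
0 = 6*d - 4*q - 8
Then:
No Solution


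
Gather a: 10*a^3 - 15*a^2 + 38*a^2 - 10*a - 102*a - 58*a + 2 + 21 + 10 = 10*a^3 + 23*a^2 - 170*a + 33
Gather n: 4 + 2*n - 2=2*n + 2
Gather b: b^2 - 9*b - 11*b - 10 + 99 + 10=b^2 - 20*b + 99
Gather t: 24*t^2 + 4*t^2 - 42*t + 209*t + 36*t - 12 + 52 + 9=28*t^2 + 203*t + 49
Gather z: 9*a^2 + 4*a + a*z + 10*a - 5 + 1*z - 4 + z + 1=9*a^2 + 14*a + z*(a + 2) - 8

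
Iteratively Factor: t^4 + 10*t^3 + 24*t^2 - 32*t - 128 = (t + 4)*(t^3 + 6*t^2 - 32) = (t + 4)^2*(t^2 + 2*t - 8) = (t - 2)*(t + 4)^2*(t + 4)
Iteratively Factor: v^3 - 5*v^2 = (v)*(v^2 - 5*v) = v*(v - 5)*(v)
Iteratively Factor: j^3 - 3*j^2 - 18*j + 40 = (j + 4)*(j^2 - 7*j + 10) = (j - 5)*(j + 4)*(j - 2)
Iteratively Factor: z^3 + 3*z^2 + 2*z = (z + 2)*(z^2 + z) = z*(z + 2)*(z + 1)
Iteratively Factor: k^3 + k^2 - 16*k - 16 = (k + 1)*(k^2 - 16) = (k - 4)*(k + 1)*(k + 4)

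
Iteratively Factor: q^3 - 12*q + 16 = (q + 4)*(q^2 - 4*q + 4) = (q - 2)*(q + 4)*(q - 2)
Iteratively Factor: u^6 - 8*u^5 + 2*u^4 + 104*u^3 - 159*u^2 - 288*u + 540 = (u - 2)*(u^5 - 6*u^4 - 10*u^3 + 84*u^2 + 9*u - 270) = (u - 3)*(u - 2)*(u^4 - 3*u^3 - 19*u^2 + 27*u + 90) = (u - 5)*(u - 3)*(u - 2)*(u^3 + 2*u^2 - 9*u - 18) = (u - 5)*(u - 3)*(u - 2)*(u + 3)*(u^2 - u - 6) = (u - 5)*(u - 3)^2*(u - 2)*(u + 3)*(u + 2)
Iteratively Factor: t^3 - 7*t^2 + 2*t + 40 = (t + 2)*(t^2 - 9*t + 20) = (t - 5)*(t + 2)*(t - 4)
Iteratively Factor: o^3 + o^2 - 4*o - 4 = (o - 2)*(o^2 + 3*o + 2) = (o - 2)*(o + 2)*(o + 1)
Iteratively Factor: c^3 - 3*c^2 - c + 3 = (c + 1)*(c^2 - 4*c + 3) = (c - 3)*(c + 1)*(c - 1)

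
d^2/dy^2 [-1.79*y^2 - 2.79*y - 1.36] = -3.58000000000000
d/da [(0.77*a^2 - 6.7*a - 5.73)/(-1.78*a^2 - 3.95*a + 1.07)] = (-14.9675*a^2 - 18.751*a - 29.8025)/(3.1684*a^4 + 14.062*a^3 + 11.7933*a^2 - 8.453*a + 1.1449)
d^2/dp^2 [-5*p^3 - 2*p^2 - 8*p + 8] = -30*p - 4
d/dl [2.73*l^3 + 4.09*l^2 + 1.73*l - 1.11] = 8.19*l^2 + 8.18*l + 1.73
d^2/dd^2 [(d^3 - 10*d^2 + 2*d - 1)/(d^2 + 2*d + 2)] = 2*(24*d^3 + 69*d^2 - 6*d - 50)/(d^6 + 6*d^5 + 18*d^4 + 32*d^3 + 36*d^2 + 24*d + 8)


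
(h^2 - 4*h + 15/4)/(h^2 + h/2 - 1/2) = (4*h^2 - 16*h + 15)/(2*(2*h^2 + h - 1))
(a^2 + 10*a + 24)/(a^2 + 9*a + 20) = (a + 6)/(a + 5)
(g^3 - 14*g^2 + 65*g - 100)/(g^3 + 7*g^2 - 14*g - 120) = (g^2 - 10*g + 25)/(g^2 + 11*g + 30)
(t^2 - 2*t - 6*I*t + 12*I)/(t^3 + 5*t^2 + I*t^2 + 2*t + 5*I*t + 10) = (t^2 + t*(-2 - 6*I) + 12*I)/(t^3 + t^2*(5 + I) + t*(2 + 5*I) + 10)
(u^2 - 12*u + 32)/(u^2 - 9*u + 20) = (u - 8)/(u - 5)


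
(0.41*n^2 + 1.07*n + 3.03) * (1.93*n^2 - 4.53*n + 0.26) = 0.7913*n^4 + 0.2078*n^3 + 1.1074*n^2 - 13.4477*n + 0.7878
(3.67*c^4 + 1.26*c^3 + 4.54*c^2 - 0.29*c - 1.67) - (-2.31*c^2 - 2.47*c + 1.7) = 3.67*c^4 + 1.26*c^3 + 6.85*c^2 + 2.18*c - 3.37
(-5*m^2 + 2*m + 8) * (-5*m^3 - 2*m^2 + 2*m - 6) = 25*m^5 - 54*m^3 + 18*m^2 + 4*m - 48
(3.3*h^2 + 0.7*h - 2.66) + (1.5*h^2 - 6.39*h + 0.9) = 4.8*h^2 - 5.69*h - 1.76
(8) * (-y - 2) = -8*y - 16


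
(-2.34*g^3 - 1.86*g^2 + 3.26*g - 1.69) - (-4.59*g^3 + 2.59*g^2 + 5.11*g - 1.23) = 2.25*g^3 - 4.45*g^2 - 1.85*g - 0.46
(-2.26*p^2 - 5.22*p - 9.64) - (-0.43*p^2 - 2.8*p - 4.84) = -1.83*p^2 - 2.42*p - 4.8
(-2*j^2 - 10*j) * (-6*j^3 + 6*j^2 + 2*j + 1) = 12*j^5 + 48*j^4 - 64*j^3 - 22*j^2 - 10*j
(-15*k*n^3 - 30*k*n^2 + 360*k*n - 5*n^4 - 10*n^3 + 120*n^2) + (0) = -15*k*n^3 - 30*k*n^2 + 360*k*n - 5*n^4 - 10*n^3 + 120*n^2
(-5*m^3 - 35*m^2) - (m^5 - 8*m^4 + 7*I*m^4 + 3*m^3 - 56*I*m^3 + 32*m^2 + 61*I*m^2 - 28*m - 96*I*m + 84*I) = -m^5 + 8*m^4 - 7*I*m^4 - 8*m^3 + 56*I*m^3 - 67*m^2 - 61*I*m^2 + 28*m + 96*I*m - 84*I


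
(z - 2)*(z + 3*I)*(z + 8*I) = z^3 - 2*z^2 + 11*I*z^2 - 24*z - 22*I*z + 48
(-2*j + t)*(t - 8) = -2*j*t + 16*j + t^2 - 8*t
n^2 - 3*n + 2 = (n - 2)*(n - 1)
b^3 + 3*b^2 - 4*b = b*(b - 1)*(b + 4)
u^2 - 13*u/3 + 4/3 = (u - 4)*(u - 1/3)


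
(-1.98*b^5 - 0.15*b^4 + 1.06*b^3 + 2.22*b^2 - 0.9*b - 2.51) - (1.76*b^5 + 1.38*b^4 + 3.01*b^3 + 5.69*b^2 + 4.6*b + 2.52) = -3.74*b^5 - 1.53*b^4 - 1.95*b^3 - 3.47*b^2 - 5.5*b - 5.03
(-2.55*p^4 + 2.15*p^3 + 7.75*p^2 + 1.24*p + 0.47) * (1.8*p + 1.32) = -4.59*p^5 + 0.504*p^4 + 16.788*p^3 + 12.462*p^2 + 2.4828*p + 0.6204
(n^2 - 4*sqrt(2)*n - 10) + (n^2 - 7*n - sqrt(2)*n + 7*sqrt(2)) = 2*n^2 - 5*sqrt(2)*n - 7*n - 10 + 7*sqrt(2)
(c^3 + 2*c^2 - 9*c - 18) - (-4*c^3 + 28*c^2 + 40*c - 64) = 5*c^3 - 26*c^2 - 49*c + 46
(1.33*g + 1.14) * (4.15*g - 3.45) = 5.5195*g^2 + 0.142499999999999*g - 3.933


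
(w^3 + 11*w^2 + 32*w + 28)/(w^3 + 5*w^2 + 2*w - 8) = (w^2 + 9*w + 14)/(w^2 + 3*w - 4)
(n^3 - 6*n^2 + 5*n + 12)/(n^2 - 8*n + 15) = (n^2 - 3*n - 4)/(n - 5)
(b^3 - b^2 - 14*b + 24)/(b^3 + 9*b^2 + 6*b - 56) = (b - 3)/(b + 7)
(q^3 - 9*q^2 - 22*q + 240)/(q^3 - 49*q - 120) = (q - 6)/(q + 3)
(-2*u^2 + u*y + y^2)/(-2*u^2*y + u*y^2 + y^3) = 1/y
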